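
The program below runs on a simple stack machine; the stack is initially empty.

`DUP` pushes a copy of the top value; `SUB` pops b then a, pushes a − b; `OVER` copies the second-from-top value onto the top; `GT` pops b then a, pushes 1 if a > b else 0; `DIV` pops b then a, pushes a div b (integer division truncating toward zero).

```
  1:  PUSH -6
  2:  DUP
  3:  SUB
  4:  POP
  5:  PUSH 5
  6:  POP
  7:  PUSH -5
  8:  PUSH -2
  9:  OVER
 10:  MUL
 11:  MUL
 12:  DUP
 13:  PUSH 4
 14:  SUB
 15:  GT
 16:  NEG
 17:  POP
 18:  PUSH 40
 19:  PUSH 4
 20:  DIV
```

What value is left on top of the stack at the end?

PUSH -6 : -6
DUP     : -6 -6
SUB     : 0
POP     : (empty)
PUSH 5  : 5
POP     : (empty)
PUSH -5 : -5
PUSH -2 : -5 -2
OVER    : -5 -2 -5
MUL     : -5 10
MUL     : -50
DUP     : -50 -50
PUSH 4  : -50 -50 4
SUB     : -50 -54
GT      : 1
NEG     : -1
POP     : (empty)
PUSH 40 : 40
PUSH 4  : 40 4
DIV     : 10

10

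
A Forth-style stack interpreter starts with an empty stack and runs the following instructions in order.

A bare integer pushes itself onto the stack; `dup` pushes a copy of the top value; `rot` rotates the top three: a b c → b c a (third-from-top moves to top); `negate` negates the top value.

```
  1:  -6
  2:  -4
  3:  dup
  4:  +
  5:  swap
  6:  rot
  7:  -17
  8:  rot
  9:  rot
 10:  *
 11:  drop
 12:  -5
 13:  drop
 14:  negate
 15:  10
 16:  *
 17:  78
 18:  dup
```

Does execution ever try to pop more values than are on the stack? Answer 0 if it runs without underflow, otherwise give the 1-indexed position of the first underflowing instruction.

-6   → [-6]
-4   → [-6, -4]
dup  → [-6, -4, -4]
+    → [-6, -8]
swap → [-8, -6]
rot  — needs 3 operands, stack has 2 → underflow

6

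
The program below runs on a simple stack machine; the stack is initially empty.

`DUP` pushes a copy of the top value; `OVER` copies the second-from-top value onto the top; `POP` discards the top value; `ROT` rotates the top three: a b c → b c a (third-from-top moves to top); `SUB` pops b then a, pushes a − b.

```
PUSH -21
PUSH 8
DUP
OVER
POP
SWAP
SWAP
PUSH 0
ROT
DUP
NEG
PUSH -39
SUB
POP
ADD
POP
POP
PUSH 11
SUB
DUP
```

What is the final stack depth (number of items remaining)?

2

PUSH -21 → [-21]
PUSH 8   → [-21, 8]
DUP      → [-21, 8, 8]
OVER     → [-21, 8, 8, 8]
POP      → [-21, 8, 8]
SWAP     → [-21, 8, 8]
SWAP     → [-21, 8, 8]
PUSH 0   → [-21, 8, 8, 0]
ROT      → [-21, 8, 0, 8]
DUP      → [-21, 8, 0, 8, 8]
NEG      → [-21, 8, 0, 8, -8]
PUSH -39 → [-21, 8, 0, 8, -8, -39]
SUB      → [-21, 8, 0, 8, 31]
POP      → [-21, 8, 0, 8]
ADD      → [-21, 8, 8]
POP      → [-21, 8]
POP      → [-21]
PUSH 11  → [-21, 11]
SUB      → [-32]
DUP      → [-32, -32]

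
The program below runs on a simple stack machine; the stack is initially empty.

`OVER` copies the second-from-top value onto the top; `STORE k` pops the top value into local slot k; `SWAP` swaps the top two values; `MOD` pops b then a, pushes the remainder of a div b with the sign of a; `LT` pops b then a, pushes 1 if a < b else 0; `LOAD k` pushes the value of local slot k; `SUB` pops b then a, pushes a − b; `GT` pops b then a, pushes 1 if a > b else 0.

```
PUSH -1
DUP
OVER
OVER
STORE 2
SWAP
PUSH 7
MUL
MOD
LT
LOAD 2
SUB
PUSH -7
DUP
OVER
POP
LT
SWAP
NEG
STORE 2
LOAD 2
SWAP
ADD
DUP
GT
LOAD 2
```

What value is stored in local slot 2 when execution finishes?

PUSH -1 → [-1]
DUP     → [-1, -1]
OVER    → [-1, -1, -1]
OVER    → [-1, -1, -1, -1]
STORE 2 → [-1, -1, -1]
SWAP    → [-1, -1, -1]
PUSH 7  → [-1, -1, -1, 7]
MUL     → [-1, -1, -7]
MOD     → [-1, -1]
LT      → [0]
LOAD 2  → [0, -1]
SUB     → [1]
PUSH -7 → [1, -7]
DUP     → [1, -7, -7]
OVER    → [1, -7, -7, -7]
POP     → [1, -7, -7]
LT      → [1, 0]
SWAP    → [0, 1]
NEG     → [0, -1]
STORE 2 → [0]
LOAD 2  → [0, -1]
SWAP    → [-1, 0]
ADD     → [-1]
DUP     → [-1, -1]
GT      → [0]
LOAD 2  → [0, -1]

-1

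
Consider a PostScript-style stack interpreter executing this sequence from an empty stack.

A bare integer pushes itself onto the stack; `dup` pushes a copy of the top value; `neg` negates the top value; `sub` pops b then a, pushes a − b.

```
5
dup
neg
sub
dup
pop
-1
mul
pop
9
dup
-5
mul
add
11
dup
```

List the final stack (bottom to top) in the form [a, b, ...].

[-36, 11, 11]

5   -> [5]
dup -> [5, 5]
neg -> [5, -5]
sub -> [10]
dup -> [10, 10]
pop -> [10]
-1  -> [10, -1]
mul -> [-10]
pop -> []
9   -> [9]
dup -> [9, 9]
-5  -> [9, 9, -5]
mul -> [9, -45]
add -> [-36]
11  -> [-36, 11]
dup -> [-36, 11, 11]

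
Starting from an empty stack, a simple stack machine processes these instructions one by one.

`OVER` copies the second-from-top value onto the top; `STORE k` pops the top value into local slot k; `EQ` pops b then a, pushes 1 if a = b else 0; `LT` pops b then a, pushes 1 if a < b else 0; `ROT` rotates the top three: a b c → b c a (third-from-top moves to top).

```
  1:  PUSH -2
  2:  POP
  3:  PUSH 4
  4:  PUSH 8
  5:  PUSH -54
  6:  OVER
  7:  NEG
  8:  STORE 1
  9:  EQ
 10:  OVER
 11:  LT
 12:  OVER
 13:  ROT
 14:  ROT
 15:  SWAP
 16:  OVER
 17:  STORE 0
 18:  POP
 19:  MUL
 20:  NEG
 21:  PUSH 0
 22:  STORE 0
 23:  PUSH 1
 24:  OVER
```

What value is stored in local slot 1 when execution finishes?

PUSH -2  -> -2
POP      -> (empty)
PUSH 4   -> 4
PUSH 8   -> 4 8
PUSH -54 -> 4 8 -54
OVER     -> 4 8 -54 8
NEG      -> 4 8 -54 -8
STORE 1  -> 4 8 -54
EQ       -> 4 0
OVER     -> 4 0 4
LT       -> 4 1
OVER     -> 4 1 4
ROT      -> 1 4 4
ROT      -> 4 4 1
SWAP     -> 4 1 4
OVER     -> 4 1 4 1
STORE 0  -> 4 1 4
POP      -> 4 1
MUL      -> 4
NEG      -> -4
PUSH 0   -> -4 0
STORE 0  -> -4
PUSH 1   -> -4 1
OVER     -> -4 1 -4

-8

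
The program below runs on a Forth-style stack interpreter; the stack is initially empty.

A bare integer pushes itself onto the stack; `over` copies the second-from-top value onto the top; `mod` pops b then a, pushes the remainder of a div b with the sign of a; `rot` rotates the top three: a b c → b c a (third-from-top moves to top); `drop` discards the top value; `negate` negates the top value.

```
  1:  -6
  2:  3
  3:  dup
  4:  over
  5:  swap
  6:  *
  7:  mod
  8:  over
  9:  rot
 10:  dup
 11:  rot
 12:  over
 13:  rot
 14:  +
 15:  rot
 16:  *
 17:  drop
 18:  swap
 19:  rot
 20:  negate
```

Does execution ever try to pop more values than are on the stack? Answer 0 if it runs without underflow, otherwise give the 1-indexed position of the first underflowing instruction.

19

-6   -> -6
3    -> -6 3
dup  -> -6 3 3
over -> -6 3 3 3
swap -> -6 3 3 3
*    -> -6 3 9
mod  -> -6 3
over -> -6 3 -6
rot  -> 3 -6 -6
dup  -> 3 -6 -6 -6
rot  -> 3 -6 -6 -6
over -> 3 -6 -6 -6 -6
rot  -> 3 -6 -6 -6 -6
+    -> 3 -6 -6 -12
rot  -> 3 -6 -12 -6
*    -> 3 -6 72
drop -> 3 -6
swap -> -6 3
rot  — needs 3 operands, stack has 2 → underflow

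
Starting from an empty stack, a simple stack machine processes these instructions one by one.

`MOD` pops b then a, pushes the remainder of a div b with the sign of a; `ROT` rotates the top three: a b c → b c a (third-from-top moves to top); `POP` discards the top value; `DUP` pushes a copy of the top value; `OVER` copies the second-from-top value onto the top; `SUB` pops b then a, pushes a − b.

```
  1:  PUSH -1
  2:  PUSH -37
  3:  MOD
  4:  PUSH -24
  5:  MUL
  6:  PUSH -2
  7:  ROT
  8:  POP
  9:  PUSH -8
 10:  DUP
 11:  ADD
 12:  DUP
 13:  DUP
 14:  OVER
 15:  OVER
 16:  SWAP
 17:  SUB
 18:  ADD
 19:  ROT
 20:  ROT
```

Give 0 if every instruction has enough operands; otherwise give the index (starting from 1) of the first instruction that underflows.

PUSH -1  → [-1]
PUSH -37 → [-1, -37]
MOD      → [-1]
PUSH -24 → [-1, -24]
MUL      → [24]
PUSH -2  → [24, -2]
ROT  — needs 3 operands, stack has 2 → underflow

7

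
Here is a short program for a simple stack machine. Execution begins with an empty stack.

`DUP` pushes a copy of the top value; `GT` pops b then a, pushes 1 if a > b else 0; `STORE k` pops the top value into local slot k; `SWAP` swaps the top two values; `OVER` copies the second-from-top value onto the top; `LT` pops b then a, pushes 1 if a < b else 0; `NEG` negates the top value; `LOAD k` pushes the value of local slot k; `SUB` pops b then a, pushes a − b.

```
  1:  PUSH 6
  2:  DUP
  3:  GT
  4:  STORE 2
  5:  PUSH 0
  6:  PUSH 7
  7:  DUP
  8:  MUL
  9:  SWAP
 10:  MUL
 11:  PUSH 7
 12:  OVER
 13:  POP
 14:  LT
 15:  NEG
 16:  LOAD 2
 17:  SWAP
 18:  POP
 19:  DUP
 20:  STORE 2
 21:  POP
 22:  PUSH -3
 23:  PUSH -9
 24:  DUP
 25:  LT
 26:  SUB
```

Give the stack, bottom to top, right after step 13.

PUSH 6   6
DUP      6 6
GT       0
STORE 2  (empty)
PUSH 0   0
PUSH 7   0 7
DUP      0 7 7
MUL      0 49
SWAP     49 0
MUL      0
PUSH 7   0 7
OVER     0 7 0
POP      0 7

[0, 7]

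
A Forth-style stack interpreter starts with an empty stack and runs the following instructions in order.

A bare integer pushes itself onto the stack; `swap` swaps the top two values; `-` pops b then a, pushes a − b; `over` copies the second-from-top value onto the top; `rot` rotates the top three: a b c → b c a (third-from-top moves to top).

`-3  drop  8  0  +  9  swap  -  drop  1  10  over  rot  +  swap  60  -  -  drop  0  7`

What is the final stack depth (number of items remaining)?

-3    [-3]
drop  []
8     [8]
0     [8, 0]
+     [8]
9     [8, 9]
swap  [9, 8]
-     [1]
drop  []
1     [1]
10    [1, 10]
over  [1, 10, 1]
rot   [10, 1, 1]
+     [10, 2]
swap  [2, 10]
60    [2, 10, 60]
-     [2, -50]
-     [52]
drop  []
0     [0]
7     [0, 7]

2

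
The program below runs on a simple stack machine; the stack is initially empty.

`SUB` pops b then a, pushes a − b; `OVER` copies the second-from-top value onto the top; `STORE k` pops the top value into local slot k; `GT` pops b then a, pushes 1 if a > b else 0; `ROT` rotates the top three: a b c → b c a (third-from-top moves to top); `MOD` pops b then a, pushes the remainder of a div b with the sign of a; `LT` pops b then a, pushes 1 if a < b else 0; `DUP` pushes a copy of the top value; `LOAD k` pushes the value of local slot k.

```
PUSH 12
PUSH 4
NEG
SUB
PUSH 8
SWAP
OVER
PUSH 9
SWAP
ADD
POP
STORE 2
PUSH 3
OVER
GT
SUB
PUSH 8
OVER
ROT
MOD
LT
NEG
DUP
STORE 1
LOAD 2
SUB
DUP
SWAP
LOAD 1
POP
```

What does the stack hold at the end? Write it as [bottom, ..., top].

PUSH 12  12
PUSH 4   12 4
NEG      12 -4
SUB      16
PUSH 8   16 8
SWAP     8 16
OVER     8 16 8
PUSH 9   8 16 8 9
SWAP     8 16 9 8
ADD      8 16 17
POP      8 16
STORE 2  8
PUSH 3   8 3
OVER     8 3 8
GT       8 0
SUB      8
PUSH 8   8 8
OVER     8 8 8
ROT      8 8 8
MOD      8 0
LT       0
NEG      0
DUP      0 0
STORE 1  0
LOAD 2   0 16
SUB      -16
DUP      -16 -16
SWAP     -16 -16
LOAD 1   -16 -16 0
POP      -16 -16

[-16, -16]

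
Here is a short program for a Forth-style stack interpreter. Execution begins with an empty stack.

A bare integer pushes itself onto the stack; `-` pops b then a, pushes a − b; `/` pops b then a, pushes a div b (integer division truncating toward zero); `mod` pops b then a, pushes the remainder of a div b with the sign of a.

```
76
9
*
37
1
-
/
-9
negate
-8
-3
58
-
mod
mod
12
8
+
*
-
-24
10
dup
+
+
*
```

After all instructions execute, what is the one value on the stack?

4

76     : 76
9      : 76 9
*      : 684
37     : 684 37
1      : 684 37 1
-      : 684 36
/      : 19
-9     : 19 -9
negate : 19 9
-8     : 19 9 -8
-3     : 19 9 -8 -3
58     : 19 9 -8 -3 58
-      : 19 9 -8 -61
mod    : 19 9 -8
mod    : 19 1
12     : 19 1 12
8      : 19 1 12 8
+      : 19 1 20
*      : 19 20
-      : -1
-24    : -1 -24
10     : -1 -24 10
dup    : -1 -24 10 10
+      : -1 -24 20
+      : -1 -4
*      : 4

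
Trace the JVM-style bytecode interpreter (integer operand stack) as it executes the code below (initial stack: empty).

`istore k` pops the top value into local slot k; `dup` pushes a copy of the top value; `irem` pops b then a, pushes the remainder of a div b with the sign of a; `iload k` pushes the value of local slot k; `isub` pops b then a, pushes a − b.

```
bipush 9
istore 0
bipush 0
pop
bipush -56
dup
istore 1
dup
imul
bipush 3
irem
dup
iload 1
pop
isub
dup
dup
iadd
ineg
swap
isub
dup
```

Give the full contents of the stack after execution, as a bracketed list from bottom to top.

bipush 9   -> 9
istore 0   -> (empty)
bipush 0   -> 0
pop        -> (empty)
bipush -56 -> -56
dup        -> -56 -56
istore 1   -> -56
dup        -> -56 -56
imul       -> 3136
bipush 3   -> 3136 3
irem       -> 1
dup        -> 1 1
iload 1    -> 1 1 -56
pop        -> 1 1
isub       -> 0
dup        -> 0 0
dup        -> 0 0 0
iadd       -> 0 0
ineg       -> 0 0
swap       -> 0 0
isub       -> 0
dup        -> 0 0

[0, 0]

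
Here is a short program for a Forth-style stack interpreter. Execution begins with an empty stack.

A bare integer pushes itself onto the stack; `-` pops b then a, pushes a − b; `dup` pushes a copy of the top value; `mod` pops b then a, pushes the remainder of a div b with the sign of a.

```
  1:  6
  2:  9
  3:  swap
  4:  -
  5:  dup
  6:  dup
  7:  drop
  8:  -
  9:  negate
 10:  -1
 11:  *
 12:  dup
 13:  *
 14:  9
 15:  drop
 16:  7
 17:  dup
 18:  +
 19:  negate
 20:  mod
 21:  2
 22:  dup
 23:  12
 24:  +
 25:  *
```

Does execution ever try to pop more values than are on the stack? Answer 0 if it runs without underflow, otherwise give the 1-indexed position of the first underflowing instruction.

6      → 6
9      → 6 9
swap   → 9 6
-      → 3
dup    → 3 3
dup    → 3 3 3
drop   → 3 3
-      → 0
negate → 0
-1     → 0 -1
*      → 0
dup    → 0 0
*      → 0
9      → 0 9
drop   → 0
7      → 0 7
dup    → 0 7 7
+      → 0 14
negate → 0 -14
mod    → 0
2      → 0 2
dup    → 0 2 2
12     → 0 2 2 12
+      → 0 2 14
*      → 0 28

0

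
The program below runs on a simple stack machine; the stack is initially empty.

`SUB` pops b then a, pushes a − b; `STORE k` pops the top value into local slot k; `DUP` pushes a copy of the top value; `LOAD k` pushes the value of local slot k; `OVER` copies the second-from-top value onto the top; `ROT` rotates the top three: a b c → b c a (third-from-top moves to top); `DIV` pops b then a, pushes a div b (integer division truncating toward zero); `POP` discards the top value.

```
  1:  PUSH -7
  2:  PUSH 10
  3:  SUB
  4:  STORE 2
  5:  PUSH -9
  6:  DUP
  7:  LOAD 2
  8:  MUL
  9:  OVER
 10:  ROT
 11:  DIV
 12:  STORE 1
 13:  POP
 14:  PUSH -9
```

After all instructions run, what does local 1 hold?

PUSH -7 : -7
PUSH 10 : -7 10
SUB     : -17
STORE 2 : (empty)
PUSH -9 : -9
DUP     : -9 -9
LOAD 2  : -9 -9 -17
MUL     : -9 153
OVER    : -9 153 -9
ROT     : 153 -9 -9
DIV     : 153 1
STORE 1 : 153
POP     : (empty)
PUSH -9 : -9

1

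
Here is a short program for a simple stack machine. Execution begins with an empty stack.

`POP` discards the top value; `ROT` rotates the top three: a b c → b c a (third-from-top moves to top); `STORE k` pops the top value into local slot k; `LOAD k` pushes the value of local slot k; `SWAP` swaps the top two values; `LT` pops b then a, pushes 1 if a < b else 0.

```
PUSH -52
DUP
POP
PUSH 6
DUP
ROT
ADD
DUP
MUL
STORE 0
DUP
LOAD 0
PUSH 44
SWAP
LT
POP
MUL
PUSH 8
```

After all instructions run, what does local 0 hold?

2116

PUSH -52 → [-52]
DUP      → [-52, -52]
POP      → [-52]
PUSH 6   → [-52, 6]
DUP      → [-52, 6, 6]
ROT      → [6, 6, -52]
ADD      → [6, -46]
DUP      → [6, -46, -46]
MUL      → [6, 2116]
STORE 0  → [6]
DUP      → [6, 6]
LOAD 0   → [6, 6, 2116]
PUSH 44  → [6, 6, 2116, 44]
SWAP     → [6, 6, 44, 2116]
LT       → [6, 6, 1]
POP      → [6, 6]
MUL      → [36]
PUSH 8   → [36, 8]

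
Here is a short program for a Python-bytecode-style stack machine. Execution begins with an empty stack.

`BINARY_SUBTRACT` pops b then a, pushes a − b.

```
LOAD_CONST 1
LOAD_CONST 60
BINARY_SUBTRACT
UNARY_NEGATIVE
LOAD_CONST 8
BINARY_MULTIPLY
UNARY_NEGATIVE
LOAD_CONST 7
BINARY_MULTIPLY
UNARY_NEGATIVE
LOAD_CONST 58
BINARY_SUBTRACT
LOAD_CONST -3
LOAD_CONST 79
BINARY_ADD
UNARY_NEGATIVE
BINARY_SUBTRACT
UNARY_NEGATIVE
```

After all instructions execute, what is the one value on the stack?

-3322

LOAD_CONST 1    : [1]
LOAD_CONST 60   : [1, 60]
BINARY_SUBTRACT : [-59]
UNARY_NEGATIVE  : [59]
LOAD_CONST 8    : [59, 8]
BINARY_MULTIPLY : [472]
UNARY_NEGATIVE  : [-472]
LOAD_CONST 7    : [-472, 7]
BINARY_MULTIPLY : [-3304]
UNARY_NEGATIVE  : [3304]
LOAD_CONST 58   : [3304, 58]
BINARY_SUBTRACT : [3246]
LOAD_CONST -3   : [3246, -3]
LOAD_CONST 79   : [3246, -3, 79]
BINARY_ADD      : [3246, 76]
UNARY_NEGATIVE  : [3246, -76]
BINARY_SUBTRACT : [3322]
UNARY_NEGATIVE  : [-3322]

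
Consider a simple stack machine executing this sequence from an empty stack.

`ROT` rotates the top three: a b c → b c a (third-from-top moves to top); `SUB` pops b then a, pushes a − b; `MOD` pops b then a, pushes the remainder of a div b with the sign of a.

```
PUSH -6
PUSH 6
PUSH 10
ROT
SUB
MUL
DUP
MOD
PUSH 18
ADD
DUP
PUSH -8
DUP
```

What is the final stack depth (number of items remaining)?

PUSH -6 : -6
PUSH 6  : -6 6
PUSH 10 : -6 6 10
ROT     : 6 10 -6
SUB     : 6 16
MUL     : 96
DUP     : 96 96
MOD     : 0
PUSH 18 : 0 18
ADD     : 18
DUP     : 18 18
PUSH -8 : 18 18 -8
DUP     : 18 18 -8 -8

4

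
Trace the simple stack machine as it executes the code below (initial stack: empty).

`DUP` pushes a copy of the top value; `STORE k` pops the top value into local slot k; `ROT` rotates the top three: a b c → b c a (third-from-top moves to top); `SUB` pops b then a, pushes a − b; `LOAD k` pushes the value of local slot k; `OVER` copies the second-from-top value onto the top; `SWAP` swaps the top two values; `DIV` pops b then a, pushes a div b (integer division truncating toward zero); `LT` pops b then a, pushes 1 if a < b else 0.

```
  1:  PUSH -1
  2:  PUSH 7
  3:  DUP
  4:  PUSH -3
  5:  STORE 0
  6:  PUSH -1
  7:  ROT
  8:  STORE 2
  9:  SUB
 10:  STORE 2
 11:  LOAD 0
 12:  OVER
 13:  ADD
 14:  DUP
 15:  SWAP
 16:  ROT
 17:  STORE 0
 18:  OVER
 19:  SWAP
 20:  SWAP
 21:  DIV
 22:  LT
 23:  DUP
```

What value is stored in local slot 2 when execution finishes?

8

PUSH -1 : [-1]
PUSH 7  : [-1, 7]
DUP     : [-1, 7, 7]
PUSH -3 : [-1, 7, 7, -3]
STORE 0 : [-1, 7, 7]
PUSH -1 : [-1, 7, 7, -1]
ROT     : [-1, 7, -1, 7]
STORE 2 : [-1, 7, -1]
SUB     : [-1, 8]
STORE 2 : [-1]
LOAD 0  : [-1, -3]
OVER    : [-1, -3, -1]
ADD     : [-1, -4]
DUP     : [-1, -4, -4]
SWAP    : [-1, -4, -4]
ROT     : [-4, -4, -1]
STORE 0 : [-4, -4]
OVER    : [-4, -4, -4]
SWAP    : [-4, -4, -4]
SWAP    : [-4, -4, -4]
DIV     : [-4, 1]
LT      : [1]
DUP     : [1, 1]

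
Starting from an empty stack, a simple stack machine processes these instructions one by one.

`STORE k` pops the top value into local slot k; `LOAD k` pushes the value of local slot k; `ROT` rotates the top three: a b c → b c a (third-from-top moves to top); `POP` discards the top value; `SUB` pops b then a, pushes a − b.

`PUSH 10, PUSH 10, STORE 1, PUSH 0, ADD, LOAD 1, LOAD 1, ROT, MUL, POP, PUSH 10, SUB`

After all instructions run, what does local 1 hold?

PUSH 10  [10]
PUSH 10  [10, 10]
STORE 1  [10]
PUSH 0   [10, 0]
ADD      [10]
LOAD 1   [10, 10]
LOAD 1   [10, 10, 10]
ROT      [10, 10, 10]
MUL      [10, 100]
POP      [10]
PUSH 10  [10, 10]
SUB      [0]

10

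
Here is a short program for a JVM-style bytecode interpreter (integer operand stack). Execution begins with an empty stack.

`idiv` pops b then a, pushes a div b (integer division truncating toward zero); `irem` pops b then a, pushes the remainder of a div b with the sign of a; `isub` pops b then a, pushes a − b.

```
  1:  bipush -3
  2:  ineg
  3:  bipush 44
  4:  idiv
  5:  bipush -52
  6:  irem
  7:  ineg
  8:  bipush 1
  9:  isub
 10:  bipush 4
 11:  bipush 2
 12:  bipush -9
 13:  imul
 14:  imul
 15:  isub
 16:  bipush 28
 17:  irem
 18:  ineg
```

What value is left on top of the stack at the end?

-15

bipush -3   -3
ineg        3
bipush 44   3 44
idiv        0
bipush -52  0 -52
irem        0
ineg        0
bipush 1    0 1
isub        -1
bipush 4    -1 4
bipush 2    -1 4 2
bipush -9   -1 4 2 -9
imul        -1 4 -18
imul        -1 -72
isub        71
bipush 28   71 28
irem        15
ineg        -15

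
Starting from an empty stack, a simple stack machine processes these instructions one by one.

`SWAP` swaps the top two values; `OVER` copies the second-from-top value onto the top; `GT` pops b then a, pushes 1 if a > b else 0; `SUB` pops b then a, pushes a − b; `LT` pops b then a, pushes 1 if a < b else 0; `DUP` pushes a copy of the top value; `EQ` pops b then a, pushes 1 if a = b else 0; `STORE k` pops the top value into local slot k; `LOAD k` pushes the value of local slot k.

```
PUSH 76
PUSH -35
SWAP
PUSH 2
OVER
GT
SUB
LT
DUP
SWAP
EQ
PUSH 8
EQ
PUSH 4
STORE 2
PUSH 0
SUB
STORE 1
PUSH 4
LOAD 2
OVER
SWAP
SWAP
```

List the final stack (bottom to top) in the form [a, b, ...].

[4, 4, 4]

PUSH 76  → 76
PUSH -35 → 76 -35
SWAP     → -35 76
PUSH 2   → -35 76 2
OVER     → -35 76 2 76
GT       → -35 76 0
SUB      → -35 76
LT       → 1
DUP      → 1 1
SWAP     → 1 1
EQ       → 1
PUSH 8   → 1 8
EQ       → 0
PUSH 4   → 0 4
STORE 2  → 0
PUSH 0   → 0 0
SUB      → 0
STORE 1  → (empty)
PUSH 4   → 4
LOAD 2   → 4 4
OVER     → 4 4 4
SWAP     → 4 4 4
SWAP     → 4 4 4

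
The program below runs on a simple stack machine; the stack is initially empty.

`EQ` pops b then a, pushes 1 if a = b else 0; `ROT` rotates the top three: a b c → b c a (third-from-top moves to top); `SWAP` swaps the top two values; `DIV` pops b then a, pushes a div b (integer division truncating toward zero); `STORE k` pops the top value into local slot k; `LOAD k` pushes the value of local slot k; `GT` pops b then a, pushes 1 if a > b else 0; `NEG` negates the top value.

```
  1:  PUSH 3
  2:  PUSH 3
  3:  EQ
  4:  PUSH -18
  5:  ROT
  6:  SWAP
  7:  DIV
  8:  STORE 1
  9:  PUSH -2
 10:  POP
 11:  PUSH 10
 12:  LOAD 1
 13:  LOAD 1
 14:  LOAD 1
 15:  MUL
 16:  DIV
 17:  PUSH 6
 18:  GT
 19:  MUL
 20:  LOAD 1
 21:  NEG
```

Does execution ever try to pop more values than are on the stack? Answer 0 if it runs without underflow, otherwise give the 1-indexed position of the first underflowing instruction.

PUSH 3   → [3]
PUSH 3   → [3, 3]
EQ       → [1]
PUSH -18 → [1, -18]
ROT  — needs 3 operands, stack has 2 → underflow

5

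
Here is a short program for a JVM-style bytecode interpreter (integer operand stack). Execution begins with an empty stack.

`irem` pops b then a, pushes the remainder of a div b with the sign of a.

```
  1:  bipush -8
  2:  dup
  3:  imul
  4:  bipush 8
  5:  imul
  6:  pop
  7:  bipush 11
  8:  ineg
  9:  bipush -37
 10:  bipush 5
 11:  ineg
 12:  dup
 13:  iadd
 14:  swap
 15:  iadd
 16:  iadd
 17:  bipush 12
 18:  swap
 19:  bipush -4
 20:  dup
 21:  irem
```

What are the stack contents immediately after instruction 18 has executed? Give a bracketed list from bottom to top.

bipush -8   -8
dup         -8 -8
imul        64
bipush 8    64 8
imul        512
pop         (empty)
bipush 11   11
ineg        -11
bipush -37  -11 -37
bipush 5    -11 -37 5
ineg        -11 -37 -5
dup         -11 -37 -5 -5
iadd        -11 -37 -10
swap        -11 -10 -37
iadd        -11 -47
iadd        -58
bipush 12   -58 12
swap        12 -58

[12, -58]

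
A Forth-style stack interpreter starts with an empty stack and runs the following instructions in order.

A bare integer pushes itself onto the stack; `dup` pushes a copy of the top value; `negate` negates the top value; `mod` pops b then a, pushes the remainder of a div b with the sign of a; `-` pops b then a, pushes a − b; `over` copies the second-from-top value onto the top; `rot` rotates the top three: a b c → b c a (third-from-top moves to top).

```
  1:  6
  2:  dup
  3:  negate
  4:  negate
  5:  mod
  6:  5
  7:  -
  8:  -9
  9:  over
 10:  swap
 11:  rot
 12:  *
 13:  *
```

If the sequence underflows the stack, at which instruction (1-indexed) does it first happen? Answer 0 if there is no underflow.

0

6      : 6
dup    : 6 6
negate : 6 -6
negate : 6 6
mod    : 0
5      : 0 5
-      : -5
-9     : -5 -9
over   : -5 -9 -5
swap   : -5 -5 -9
rot    : -5 -9 -5
*      : -5 45
*      : -225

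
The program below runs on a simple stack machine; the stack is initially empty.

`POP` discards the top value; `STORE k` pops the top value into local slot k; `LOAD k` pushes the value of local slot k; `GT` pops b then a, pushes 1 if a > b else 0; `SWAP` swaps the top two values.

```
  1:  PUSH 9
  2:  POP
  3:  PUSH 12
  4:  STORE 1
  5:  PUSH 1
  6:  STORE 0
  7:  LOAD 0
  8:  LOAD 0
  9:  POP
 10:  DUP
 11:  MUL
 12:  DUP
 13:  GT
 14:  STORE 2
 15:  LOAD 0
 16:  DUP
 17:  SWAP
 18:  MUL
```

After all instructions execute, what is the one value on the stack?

PUSH 9  -> 9
POP     -> (empty)
PUSH 12 -> 12
STORE 1 -> (empty)
PUSH 1  -> 1
STORE 0 -> (empty)
LOAD 0  -> 1
LOAD 0  -> 1 1
POP     -> 1
DUP     -> 1 1
MUL     -> 1
DUP     -> 1 1
GT      -> 0
STORE 2 -> (empty)
LOAD 0  -> 1
DUP     -> 1 1
SWAP    -> 1 1
MUL     -> 1

1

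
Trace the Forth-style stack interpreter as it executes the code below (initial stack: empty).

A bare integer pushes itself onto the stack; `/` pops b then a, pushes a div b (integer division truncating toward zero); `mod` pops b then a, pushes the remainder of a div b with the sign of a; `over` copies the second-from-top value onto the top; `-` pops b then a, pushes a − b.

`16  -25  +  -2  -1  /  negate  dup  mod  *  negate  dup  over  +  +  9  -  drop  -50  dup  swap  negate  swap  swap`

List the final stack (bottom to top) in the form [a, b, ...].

[-50, 50]

16     : [16]
-25    : [16, -25]
+      : [-9]
-2     : [-9, -2]
-1     : [-9, -2, -1]
/      : [-9, 2]
negate : [-9, -2]
dup    : [-9, -2, -2]
mod    : [-9, 0]
*      : [0]
negate : [0]
dup    : [0, 0]
over   : [0, 0, 0]
+      : [0, 0]
+      : [0]
9      : [0, 9]
-      : [-9]
drop   : []
-50    : [-50]
dup    : [-50, -50]
swap   : [-50, -50]
negate : [-50, 50]
swap   : [50, -50]
swap   : [-50, 50]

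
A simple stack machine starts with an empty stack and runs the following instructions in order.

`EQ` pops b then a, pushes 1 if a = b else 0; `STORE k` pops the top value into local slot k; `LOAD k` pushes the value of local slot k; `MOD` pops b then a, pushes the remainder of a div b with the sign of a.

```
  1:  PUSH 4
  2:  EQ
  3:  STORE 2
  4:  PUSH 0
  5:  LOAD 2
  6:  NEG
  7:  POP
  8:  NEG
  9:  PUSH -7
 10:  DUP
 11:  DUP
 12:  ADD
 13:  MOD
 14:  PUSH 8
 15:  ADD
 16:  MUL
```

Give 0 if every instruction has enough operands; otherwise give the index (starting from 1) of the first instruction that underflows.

2

PUSH 4 : [4]
EQ  — needs 2 operands, stack has 1 → underflow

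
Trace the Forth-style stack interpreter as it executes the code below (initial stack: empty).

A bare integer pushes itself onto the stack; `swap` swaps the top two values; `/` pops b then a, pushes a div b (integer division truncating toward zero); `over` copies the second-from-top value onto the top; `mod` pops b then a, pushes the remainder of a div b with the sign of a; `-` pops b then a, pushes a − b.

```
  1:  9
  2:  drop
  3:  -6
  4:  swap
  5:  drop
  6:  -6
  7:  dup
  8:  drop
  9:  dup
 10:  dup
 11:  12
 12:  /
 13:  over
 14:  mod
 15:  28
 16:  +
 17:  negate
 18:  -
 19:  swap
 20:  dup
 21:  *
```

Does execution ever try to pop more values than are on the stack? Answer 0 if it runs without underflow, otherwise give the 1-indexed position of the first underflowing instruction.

9    : [9]
drop : []
-6   : [-6]
swap  — needs 2 operands, stack has 1 → underflow

4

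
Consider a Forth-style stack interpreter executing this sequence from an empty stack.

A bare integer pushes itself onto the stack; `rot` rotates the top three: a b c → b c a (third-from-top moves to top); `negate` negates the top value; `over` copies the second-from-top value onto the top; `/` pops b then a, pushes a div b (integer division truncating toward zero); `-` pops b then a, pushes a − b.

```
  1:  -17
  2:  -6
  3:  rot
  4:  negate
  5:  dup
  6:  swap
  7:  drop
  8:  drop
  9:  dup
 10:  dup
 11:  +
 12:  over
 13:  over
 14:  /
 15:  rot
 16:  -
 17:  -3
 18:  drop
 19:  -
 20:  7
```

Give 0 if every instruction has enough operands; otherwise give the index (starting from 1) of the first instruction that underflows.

-17 : -17
-6  : -17 -6
rot  — needs 3 operands, stack has 2 → underflow

3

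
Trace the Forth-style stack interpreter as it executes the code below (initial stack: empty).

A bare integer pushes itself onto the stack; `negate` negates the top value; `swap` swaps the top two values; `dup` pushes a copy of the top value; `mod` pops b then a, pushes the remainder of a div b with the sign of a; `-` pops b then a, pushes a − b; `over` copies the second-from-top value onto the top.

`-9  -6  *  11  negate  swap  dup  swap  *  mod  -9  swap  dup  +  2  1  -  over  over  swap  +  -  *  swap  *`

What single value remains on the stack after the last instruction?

4356

-9      [-9]
-6      [-9, -6]
*       [54]
11      [54, 11]
negate  [54, -11]
swap    [-11, 54]
dup     [-11, 54, 54]
swap    [-11, 54, 54]
*       [-11, 2916]
mod     [-11]
-9      [-11, -9]
swap    [-9, -11]
dup     [-9, -11, -11]
+       [-9, -22]
2       [-9, -22, 2]
1       [-9, -22, 2, 1]
-       [-9, -22, 1]
over    [-9, -22, 1, -22]
over    [-9, -22, 1, -22, 1]
swap    [-9, -22, 1, 1, -22]
+       [-9, -22, 1, -21]
-       [-9, -22, 22]
*       [-9, -484]
swap    [-484, -9]
*       [4356]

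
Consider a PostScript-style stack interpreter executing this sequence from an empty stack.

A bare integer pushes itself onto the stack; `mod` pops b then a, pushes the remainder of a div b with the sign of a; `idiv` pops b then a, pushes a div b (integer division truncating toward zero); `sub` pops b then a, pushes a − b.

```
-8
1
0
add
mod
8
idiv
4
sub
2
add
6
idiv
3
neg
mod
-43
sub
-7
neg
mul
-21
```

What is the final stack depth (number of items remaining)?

-8    [-8]
1     [-8, 1]
0     [-8, 1, 0]
add   [-8, 1]
mod   [0]
8     [0, 8]
idiv  [0]
4     [0, 4]
sub   [-4]
2     [-4, 2]
add   [-2]
6     [-2, 6]
idiv  [0]
3     [0, 3]
neg   [0, -3]
mod   [0]
-43   [0, -43]
sub   [43]
-7    [43, -7]
neg   [43, 7]
mul   [301]
-21   [301, -21]

2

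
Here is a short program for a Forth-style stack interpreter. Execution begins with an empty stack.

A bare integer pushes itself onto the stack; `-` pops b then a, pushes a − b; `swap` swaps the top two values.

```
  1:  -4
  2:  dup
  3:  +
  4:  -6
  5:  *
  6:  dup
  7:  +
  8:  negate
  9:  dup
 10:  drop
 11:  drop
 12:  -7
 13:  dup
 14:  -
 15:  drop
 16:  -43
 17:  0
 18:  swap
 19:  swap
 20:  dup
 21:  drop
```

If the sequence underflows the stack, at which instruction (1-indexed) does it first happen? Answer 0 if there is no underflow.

-4      [-4]
dup     [-4, -4]
+       [-8]
-6      [-8, -6]
*       [48]
dup     [48, 48]
+       [96]
negate  [-96]
dup     [-96, -96]
drop    [-96]
drop    []
-7      [-7]
dup     [-7, -7]
-       [0]
drop    []
-43     [-43]
0       [-43, 0]
swap    [0, -43]
swap    [-43, 0]
dup     [-43, 0, 0]
drop    [-43, 0]

0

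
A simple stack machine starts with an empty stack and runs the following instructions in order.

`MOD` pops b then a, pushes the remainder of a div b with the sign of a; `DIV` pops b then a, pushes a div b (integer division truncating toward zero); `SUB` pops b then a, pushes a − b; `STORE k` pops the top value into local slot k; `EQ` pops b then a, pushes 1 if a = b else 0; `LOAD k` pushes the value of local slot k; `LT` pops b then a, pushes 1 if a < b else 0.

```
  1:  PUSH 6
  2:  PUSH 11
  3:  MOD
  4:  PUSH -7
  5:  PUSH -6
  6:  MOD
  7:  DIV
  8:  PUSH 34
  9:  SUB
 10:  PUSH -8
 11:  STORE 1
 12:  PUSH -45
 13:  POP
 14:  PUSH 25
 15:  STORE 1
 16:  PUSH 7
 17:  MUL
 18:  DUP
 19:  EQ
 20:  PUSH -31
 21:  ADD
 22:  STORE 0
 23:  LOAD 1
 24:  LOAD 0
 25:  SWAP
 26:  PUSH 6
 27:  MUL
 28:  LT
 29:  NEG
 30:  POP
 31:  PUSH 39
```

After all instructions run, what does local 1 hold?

PUSH 6   → [6]
PUSH 11  → [6, 11]
MOD      → [6]
PUSH -7  → [6, -7]
PUSH -6  → [6, -7, -6]
MOD      → [6, -1]
DIV      → [-6]
PUSH 34  → [-6, 34]
SUB      → [-40]
PUSH -8  → [-40, -8]
STORE 1  → [-40]
PUSH -45 → [-40, -45]
POP      → [-40]
PUSH 25  → [-40, 25]
STORE 1  → [-40]
PUSH 7   → [-40, 7]
MUL      → [-280]
DUP      → [-280, -280]
EQ       → [1]
PUSH -31 → [1, -31]
ADD      → [-30]
STORE 0  → []
LOAD 1   → [25]
LOAD 0   → [25, -30]
SWAP     → [-30, 25]
PUSH 6   → [-30, 25, 6]
MUL      → [-30, 150]
LT       → [1]
NEG      → [-1]
POP      → []
PUSH 39  → [39]

25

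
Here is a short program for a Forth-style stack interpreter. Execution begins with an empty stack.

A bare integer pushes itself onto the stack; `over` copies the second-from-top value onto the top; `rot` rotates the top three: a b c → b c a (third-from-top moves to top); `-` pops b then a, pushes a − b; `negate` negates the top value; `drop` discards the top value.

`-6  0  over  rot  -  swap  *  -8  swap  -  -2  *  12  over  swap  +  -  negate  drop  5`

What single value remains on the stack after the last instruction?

5

-6     -> -6
0      -> -6 0
over   -> -6 0 -6
rot    -> 0 -6 -6
-      -> 0 0
swap   -> 0 0
*      -> 0
-8     -> 0 -8
swap   -> -8 0
-      -> -8
-2     -> -8 -2
*      -> 16
12     -> 16 12
over   -> 16 12 16
swap   -> 16 16 12
+      -> 16 28
-      -> -12
negate -> 12
drop   -> (empty)
5      -> 5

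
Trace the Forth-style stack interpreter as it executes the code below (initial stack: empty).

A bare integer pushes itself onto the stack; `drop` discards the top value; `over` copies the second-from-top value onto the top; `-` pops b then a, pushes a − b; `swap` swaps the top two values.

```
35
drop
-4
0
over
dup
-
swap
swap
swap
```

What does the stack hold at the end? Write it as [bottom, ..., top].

[-4, 0, 0]

35   -> [35]
drop -> []
-4   -> [-4]
0    -> [-4, 0]
over -> [-4, 0, -4]
dup  -> [-4, 0, -4, -4]
-    -> [-4, 0, 0]
swap -> [-4, 0, 0]
swap -> [-4, 0, 0]
swap -> [-4, 0, 0]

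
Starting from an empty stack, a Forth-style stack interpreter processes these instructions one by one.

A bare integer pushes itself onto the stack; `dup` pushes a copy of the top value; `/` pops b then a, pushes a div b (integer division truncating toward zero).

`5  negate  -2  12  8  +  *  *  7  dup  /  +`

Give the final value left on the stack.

201

5       5
negate  -5
-2      -5 -2
12      -5 -2 12
8       -5 -2 12 8
+       -5 -2 20
*       -5 -40
*       200
7       200 7
dup     200 7 7
/       200 1
+       201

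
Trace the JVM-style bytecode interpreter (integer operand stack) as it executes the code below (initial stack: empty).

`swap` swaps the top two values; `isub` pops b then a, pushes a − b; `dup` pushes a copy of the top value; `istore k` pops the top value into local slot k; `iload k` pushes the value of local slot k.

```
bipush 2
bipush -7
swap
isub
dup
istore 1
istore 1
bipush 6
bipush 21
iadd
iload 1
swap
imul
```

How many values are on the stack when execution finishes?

bipush 2  → [2]
bipush -7 → [2, -7]
swap      → [-7, 2]
isub      → [-9]
dup       → [-9, -9]
istore 1  → [-9]
istore 1  → []
bipush 6  → [6]
bipush 21 → [6, 21]
iadd      → [27]
iload 1   → [27, -9]
swap      → [-9, 27]
imul      → [-243]

1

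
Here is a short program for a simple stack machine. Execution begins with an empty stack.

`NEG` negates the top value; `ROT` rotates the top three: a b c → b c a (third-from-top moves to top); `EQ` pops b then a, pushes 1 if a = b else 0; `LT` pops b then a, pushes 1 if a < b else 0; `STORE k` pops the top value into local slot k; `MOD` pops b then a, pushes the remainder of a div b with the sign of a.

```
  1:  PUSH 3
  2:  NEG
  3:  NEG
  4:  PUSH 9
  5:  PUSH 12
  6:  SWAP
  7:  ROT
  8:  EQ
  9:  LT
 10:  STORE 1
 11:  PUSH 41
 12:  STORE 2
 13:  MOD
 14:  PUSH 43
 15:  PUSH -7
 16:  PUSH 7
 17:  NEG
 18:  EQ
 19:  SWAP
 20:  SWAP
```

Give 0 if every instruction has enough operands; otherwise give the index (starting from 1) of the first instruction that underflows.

PUSH 3  : [3]
NEG     : [-3]
NEG     : [3]
PUSH 9  : [3, 9]
PUSH 12 : [3, 9, 12]
SWAP    : [3, 12, 9]
ROT     : [12, 9, 3]
EQ      : [12, 0]
LT      : [0]
STORE 1 : []
PUSH 41 : [41]
STORE 2 : []
MOD  — needs 2 operands, stack has 0 → underflow

13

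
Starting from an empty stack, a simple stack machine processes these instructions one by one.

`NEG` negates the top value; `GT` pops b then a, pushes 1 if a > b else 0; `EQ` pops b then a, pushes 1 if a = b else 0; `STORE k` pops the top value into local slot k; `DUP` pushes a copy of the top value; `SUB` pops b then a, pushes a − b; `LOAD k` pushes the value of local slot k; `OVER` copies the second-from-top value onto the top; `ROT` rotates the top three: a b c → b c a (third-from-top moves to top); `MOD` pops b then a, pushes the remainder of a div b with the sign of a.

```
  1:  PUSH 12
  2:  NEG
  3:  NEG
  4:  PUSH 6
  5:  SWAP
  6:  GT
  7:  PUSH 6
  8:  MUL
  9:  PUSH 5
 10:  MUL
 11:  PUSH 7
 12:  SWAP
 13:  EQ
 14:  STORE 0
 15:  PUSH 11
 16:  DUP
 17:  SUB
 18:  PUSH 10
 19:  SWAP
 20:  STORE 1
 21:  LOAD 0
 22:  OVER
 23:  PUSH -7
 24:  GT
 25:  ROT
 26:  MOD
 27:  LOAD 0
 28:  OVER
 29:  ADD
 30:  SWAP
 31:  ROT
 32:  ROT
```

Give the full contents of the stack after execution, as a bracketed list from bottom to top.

[1, 0, 1]

PUSH 12 -> [12]
NEG     -> [-12]
NEG     -> [12]
PUSH 6  -> [12, 6]
SWAP    -> [6, 12]
GT      -> [0]
PUSH 6  -> [0, 6]
MUL     -> [0]
PUSH 5  -> [0, 5]
MUL     -> [0]
PUSH 7  -> [0, 7]
SWAP    -> [7, 0]
EQ      -> [0]
STORE 0 -> []
PUSH 11 -> [11]
DUP     -> [11, 11]
SUB     -> [0]
PUSH 10 -> [0, 10]
SWAP    -> [10, 0]
STORE 1 -> [10]
LOAD 0  -> [10, 0]
OVER    -> [10, 0, 10]
PUSH -7 -> [10, 0, 10, -7]
GT      -> [10, 0, 1]
ROT     -> [0, 1, 10]
MOD     -> [0, 1]
LOAD 0  -> [0, 1, 0]
OVER    -> [0, 1, 0, 1]
ADD     -> [0, 1, 1]
SWAP    -> [0, 1, 1]
ROT     -> [1, 1, 0]
ROT     -> [1, 0, 1]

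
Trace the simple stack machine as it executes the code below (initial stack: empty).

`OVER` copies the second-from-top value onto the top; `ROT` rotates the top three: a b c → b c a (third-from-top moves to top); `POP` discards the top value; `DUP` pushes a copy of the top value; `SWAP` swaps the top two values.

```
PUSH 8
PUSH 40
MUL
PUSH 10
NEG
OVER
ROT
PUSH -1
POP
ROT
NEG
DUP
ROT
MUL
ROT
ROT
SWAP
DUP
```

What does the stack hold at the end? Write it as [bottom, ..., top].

[3200, 10, 320, 320]

PUSH 8  -> [8]
PUSH 40 -> [8, 40]
MUL     -> [320]
PUSH 10 -> [320, 10]
NEG     -> [320, -10]
OVER    -> [320, -10, 320]
ROT     -> [-10, 320, 320]
PUSH -1 -> [-10, 320, 320, -1]
POP     -> [-10, 320, 320]
ROT     -> [320, 320, -10]
NEG     -> [320, 320, 10]
DUP     -> [320, 320, 10, 10]
ROT     -> [320, 10, 10, 320]
MUL     -> [320, 10, 3200]
ROT     -> [10, 3200, 320]
ROT     -> [3200, 320, 10]
SWAP    -> [3200, 10, 320]
DUP     -> [3200, 10, 320, 320]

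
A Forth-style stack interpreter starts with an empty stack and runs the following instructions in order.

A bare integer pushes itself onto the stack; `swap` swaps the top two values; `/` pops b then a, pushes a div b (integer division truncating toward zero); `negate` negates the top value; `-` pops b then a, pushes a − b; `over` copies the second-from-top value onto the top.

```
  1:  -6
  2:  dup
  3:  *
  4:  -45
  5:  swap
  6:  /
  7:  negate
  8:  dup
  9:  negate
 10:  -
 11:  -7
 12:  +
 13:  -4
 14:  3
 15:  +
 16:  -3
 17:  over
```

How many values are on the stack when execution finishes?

4

-6      [-6]
dup     [-6, -6]
*       [36]
-45     [36, -45]
swap    [-45, 36]
/       [-1]
negate  [1]
dup     [1, 1]
negate  [1, -1]
-       [2]
-7      [2, -7]
+       [-5]
-4      [-5, -4]
3       [-5, -4, 3]
+       [-5, -1]
-3      [-5, -1, -3]
over    [-5, -1, -3, -1]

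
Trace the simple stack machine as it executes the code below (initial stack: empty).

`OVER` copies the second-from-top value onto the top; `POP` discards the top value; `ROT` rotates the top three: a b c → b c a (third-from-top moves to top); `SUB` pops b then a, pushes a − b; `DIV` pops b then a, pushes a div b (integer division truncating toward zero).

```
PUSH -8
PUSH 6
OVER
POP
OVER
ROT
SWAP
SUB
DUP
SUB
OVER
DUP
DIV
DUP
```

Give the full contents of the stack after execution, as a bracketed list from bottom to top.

PUSH -8 → [-8]
PUSH 6  → [-8, 6]
OVER    → [-8, 6, -8]
POP     → [-8, 6]
OVER    → [-8, 6, -8]
ROT     → [6, -8, -8]
SWAP    → [6, -8, -8]
SUB     → [6, 0]
DUP     → [6, 0, 0]
SUB     → [6, 0]
OVER    → [6, 0, 6]
DUP     → [6, 0, 6, 6]
DIV     → [6, 0, 1]
DUP     → [6, 0, 1, 1]

[6, 0, 1, 1]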